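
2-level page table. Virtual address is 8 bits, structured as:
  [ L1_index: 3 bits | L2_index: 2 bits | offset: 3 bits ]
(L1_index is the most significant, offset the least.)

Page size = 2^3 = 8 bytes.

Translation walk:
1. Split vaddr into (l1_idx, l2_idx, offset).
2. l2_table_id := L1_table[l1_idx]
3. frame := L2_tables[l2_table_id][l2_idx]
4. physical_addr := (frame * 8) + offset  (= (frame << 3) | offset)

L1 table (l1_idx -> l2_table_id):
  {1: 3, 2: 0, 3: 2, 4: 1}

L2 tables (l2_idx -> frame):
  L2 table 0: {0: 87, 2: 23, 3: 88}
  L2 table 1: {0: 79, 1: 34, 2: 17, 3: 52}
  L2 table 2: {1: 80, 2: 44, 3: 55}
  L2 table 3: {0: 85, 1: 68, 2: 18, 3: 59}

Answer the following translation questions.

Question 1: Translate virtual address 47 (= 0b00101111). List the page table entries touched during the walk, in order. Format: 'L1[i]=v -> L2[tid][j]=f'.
Answer: L1[1]=3 -> L2[3][1]=68

Derivation:
vaddr = 47 = 0b00101111
Split: l1_idx=1, l2_idx=1, offset=7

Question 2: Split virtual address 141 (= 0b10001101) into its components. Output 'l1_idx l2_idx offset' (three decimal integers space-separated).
Answer: 4 1 5

Derivation:
vaddr = 141 = 0b10001101
  top 3 bits -> l1_idx = 4
  next 2 bits -> l2_idx = 1
  bottom 3 bits -> offset = 5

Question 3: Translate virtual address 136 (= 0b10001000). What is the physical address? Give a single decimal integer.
Answer: 272

Derivation:
vaddr = 136 = 0b10001000
Split: l1_idx=4, l2_idx=1, offset=0
L1[4] = 1
L2[1][1] = 34
paddr = 34 * 8 + 0 = 272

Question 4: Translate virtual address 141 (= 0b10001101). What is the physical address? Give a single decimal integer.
Answer: 277

Derivation:
vaddr = 141 = 0b10001101
Split: l1_idx=4, l2_idx=1, offset=5
L1[4] = 1
L2[1][1] = 34
paddr = 34 * 8 + 5 = 277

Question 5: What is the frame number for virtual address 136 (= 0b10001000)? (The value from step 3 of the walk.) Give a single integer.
Answer: 34

Derivation:
vaddr = 136: l1_idx=4, l2_idx=1
L1[4] = 1; L2[1][1] = 34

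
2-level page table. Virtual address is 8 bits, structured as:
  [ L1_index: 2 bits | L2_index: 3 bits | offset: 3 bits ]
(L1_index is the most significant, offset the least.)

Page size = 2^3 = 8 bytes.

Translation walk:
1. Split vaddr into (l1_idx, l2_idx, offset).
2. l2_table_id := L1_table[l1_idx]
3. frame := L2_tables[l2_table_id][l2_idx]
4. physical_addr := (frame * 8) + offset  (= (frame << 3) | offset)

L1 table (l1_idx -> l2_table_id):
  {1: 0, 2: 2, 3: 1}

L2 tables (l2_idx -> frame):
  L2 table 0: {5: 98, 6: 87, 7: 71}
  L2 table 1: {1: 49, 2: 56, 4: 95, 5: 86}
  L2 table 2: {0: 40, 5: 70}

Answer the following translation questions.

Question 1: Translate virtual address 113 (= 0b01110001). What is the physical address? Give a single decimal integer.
vaddr = 113 = 0b01110001
Split: l1_idx=1, l2_idx=6, offset=1
L1[1] = 0
L2[0][6] = 87
paddr = 87 * 8 + 1 = 697

Answer: 697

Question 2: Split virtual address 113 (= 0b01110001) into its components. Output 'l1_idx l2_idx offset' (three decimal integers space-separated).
Answer: 1 6 1

Derivation:
vaddr = 113 = 0b01110001
  top 2 bits -> l1_idx = 1
  next 3 bits -> l2_idx = 6
  bottom 3 bits -> offset = 1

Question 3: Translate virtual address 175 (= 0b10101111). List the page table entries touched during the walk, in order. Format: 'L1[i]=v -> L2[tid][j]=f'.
vaddr = 175 = 0b10101111
Split: l1_idx=2, l2_idx=5, offset=7

Answer: L1[2]=2 -> L2[2][5]=70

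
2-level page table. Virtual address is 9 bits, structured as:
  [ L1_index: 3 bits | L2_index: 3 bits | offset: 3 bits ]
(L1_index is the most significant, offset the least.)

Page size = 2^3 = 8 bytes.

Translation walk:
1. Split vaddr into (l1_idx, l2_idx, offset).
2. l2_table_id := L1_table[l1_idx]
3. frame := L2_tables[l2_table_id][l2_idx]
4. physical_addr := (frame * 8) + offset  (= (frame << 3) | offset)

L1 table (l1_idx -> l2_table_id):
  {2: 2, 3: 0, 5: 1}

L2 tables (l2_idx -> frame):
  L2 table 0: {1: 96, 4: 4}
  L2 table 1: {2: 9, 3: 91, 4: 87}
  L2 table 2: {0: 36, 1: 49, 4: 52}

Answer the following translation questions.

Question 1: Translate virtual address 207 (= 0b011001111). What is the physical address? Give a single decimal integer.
vaddr = 207 = 0b011001111
Split: l1_idx=3, l2_idx=1, offset=7
L1[3] = 0
L2[0][1] = 96
paddr = 96 * 8 + 7 = 775

Answer: 775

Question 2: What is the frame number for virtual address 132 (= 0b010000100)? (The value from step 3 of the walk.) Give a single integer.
vaddr = 132: l1_idx=2, l2_idx=0
L1[2] = 2; L2[2][0] = 36

Answer: 36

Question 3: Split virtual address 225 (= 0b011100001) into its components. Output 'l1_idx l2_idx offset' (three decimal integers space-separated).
Answer: 3 4 1

Derivation:
vaddr = 225 = 0b011100001
  top 3 bits -> l1_idx = 3
  next 3 bits -> l2_idx = 4
  bottom 3 bits -> offset = 1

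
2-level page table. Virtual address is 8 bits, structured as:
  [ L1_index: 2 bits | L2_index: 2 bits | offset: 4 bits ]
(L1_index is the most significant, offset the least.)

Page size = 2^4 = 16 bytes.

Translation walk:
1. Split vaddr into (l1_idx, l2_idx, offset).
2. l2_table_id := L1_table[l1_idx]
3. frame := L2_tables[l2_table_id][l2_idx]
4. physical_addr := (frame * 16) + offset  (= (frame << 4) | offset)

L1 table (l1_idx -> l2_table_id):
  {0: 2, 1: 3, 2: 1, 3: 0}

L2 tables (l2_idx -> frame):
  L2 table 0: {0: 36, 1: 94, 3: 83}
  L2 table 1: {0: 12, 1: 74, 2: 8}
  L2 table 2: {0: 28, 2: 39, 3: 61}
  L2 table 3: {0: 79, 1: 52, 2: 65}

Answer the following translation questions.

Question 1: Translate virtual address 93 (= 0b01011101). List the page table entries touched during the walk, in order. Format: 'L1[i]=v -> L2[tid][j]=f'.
vaddr = 93 = 0b01011101
Split: l1_idx=1, l2_idx=1, offset=13

Answer: L1[1]=3 -> L2[3][1]=52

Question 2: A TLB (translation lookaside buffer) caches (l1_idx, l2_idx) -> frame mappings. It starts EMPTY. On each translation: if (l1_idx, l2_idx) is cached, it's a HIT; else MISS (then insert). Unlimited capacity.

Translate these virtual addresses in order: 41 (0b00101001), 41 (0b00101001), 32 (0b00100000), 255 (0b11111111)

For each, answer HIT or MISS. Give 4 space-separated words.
Answer: MISS HIT HIT MISS

Derivation:
vaddr=41: (0,2) not in TLB -> MISS, insert
vaddr=41: (0,2) in TLB -> HIT
vaddr=32: (0,2) in TLB -> HIT
vaddr=255: (3,3) not in TLB -> MISS, insert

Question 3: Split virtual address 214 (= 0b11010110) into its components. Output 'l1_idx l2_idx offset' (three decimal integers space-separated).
Answer: 3 1 6

Derivation:
vaddr = 214 = 0b11010110
  top 2 bits -> l1_idx = 3
  next 2 bits -> l2_idx = 1
  bottom 4 bits -> offset = 6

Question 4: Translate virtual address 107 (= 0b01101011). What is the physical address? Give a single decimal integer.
vaddr = 107 = 0b01101011
Split: l1_idx=1, l2_idx=2, offset=11
L1[1] = 3
L2[3][2] = 65
paddr = 65 * 16 + 11 = 1051

Answer: 1051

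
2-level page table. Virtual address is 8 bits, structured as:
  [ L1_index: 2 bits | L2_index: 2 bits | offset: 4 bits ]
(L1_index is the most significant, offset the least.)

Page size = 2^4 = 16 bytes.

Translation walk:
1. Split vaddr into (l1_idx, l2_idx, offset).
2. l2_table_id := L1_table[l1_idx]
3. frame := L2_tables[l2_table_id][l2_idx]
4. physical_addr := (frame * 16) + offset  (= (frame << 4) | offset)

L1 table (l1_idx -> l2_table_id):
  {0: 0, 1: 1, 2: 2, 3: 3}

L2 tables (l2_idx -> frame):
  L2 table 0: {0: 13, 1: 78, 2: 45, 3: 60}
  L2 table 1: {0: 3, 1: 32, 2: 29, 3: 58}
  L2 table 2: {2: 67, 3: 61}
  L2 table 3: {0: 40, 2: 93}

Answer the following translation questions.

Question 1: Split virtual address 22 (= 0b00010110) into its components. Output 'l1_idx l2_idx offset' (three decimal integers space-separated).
Answer: 0 1 6

Derivation:
vaddr = 22 = 0b00010110
  top 2 bits -> l1_idx = 0
  next 2 bits -> l2_idx = 1
  bottom 4 bits -> offset = 6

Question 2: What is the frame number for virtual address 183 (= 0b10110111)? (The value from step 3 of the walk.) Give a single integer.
vaddr = 183: l1_idx=2, l2_idx=3
L1[2] = 2; L2[2][3] = 61

Answer: 61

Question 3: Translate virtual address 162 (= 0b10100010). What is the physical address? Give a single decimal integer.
Answer: 1074

Derivation:
vaddr = 162 = 0b10100010
Split: l1_idx=2, l2_idx=2, offset=2
L1[2] = 2
L2[2][2] = 67
paddr = 67 * 16 + 2 = 1074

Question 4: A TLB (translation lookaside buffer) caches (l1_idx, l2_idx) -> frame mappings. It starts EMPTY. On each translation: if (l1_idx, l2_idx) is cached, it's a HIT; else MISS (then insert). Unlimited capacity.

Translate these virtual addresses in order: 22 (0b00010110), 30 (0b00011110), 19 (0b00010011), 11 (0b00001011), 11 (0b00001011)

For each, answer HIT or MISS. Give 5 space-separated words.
Answer: MISS HIT HIT MISS HIT

Derivation:
vaddr=22: (0,1) not in TLB -> MISS, insert
vaddr=30: (0,1) in TLB -> HIT
vaddr=19: (0,1) in TLB -> HIT
vaddr=11: (0,0) not in TLB -> MISS, insert
vaddr=11: (0,0) in TLB -> HIT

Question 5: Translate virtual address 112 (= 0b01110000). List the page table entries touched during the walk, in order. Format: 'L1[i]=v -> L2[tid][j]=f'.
vaddr = 112 = 0b01110000
Split: l1_idx=1, l2_idx=3, offset=0

Answer: L1[1]=1 -> L2[1][3]=58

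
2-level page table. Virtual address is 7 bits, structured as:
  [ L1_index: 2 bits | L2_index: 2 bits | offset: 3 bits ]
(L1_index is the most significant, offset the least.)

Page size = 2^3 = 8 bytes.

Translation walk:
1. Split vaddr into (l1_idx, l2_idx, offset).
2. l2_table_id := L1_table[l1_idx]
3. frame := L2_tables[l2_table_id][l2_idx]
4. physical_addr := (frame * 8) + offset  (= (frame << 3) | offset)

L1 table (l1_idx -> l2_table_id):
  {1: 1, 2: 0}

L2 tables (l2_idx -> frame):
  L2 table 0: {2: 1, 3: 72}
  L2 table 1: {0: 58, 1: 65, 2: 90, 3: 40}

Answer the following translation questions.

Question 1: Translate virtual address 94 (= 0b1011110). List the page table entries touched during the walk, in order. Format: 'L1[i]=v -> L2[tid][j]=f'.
Answer: L1[2]=0 -> L2[0][3]=72

Derivation:
vaddr = 94 = 0b1011110
Split: l1_idx=2, l2_idx=3, offset=6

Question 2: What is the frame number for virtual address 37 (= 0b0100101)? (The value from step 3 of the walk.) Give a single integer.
Answer: 58

Derivation:
vaddr = 37: l1_idx=1, l2_idx=0
L1[1] = 1; L2[1][0] = 58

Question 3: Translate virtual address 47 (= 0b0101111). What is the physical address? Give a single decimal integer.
vaddr = 47 = 0b0101111
Split: l1_idx=1, l2_idx=1, offset=7
L1[1] = 1
L2[1][1] = 65
paddr = 65 * 8 + 7 = 527

Answer: 527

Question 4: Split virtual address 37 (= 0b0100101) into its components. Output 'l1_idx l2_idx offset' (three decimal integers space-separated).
Answer: 1 0 5

Derivation:
vaddr = 37 = 0b0100101
  top 2 bits -> l1_idx = 1
  next 2 bits -> l2_idx = 0
  bottom 3 bits -> offset = 5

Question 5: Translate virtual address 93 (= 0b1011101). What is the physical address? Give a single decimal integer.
Answer: 581

Derivation:
vaddr = 93 = 0b1011101
Split: l1_idx=2, l2_idx=3, offset=5
L1[2] = 0
L2[0][3] = 72
paddr = 72 * 8 + 5 = 581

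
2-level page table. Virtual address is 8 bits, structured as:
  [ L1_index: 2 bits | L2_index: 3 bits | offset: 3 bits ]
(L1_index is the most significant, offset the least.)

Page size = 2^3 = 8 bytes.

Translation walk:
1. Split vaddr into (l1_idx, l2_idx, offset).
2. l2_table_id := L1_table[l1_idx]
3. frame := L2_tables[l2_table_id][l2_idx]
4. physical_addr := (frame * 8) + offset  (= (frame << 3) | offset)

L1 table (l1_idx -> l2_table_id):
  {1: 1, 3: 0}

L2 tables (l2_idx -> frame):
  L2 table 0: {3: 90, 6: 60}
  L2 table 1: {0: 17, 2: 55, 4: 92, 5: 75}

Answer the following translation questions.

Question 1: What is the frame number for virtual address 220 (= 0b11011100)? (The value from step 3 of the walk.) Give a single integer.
Answer: 90

Derivation:
vaddr = 220: l1_idx=3, l2_idx=3
L1[3] = 0; L2[0][3] = 90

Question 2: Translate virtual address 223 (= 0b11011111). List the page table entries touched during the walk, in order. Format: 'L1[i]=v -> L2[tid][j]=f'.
Answer: L1[3]=0 -> L2[0][3]=90

Derivation:
vaddr = 223 = 0b11011111
Split: l1_idx=3, l2_idx=3, offset=7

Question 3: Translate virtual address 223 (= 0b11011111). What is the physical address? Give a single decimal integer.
Answer: 727

Derivation:
vaddr = 223 = 0b11011111
Split: l1_idx=3, l2_idx=3, offset=7
L1[3] = 0
L2[0][3] = 90
paddr = 90 * 8 + 7 = 727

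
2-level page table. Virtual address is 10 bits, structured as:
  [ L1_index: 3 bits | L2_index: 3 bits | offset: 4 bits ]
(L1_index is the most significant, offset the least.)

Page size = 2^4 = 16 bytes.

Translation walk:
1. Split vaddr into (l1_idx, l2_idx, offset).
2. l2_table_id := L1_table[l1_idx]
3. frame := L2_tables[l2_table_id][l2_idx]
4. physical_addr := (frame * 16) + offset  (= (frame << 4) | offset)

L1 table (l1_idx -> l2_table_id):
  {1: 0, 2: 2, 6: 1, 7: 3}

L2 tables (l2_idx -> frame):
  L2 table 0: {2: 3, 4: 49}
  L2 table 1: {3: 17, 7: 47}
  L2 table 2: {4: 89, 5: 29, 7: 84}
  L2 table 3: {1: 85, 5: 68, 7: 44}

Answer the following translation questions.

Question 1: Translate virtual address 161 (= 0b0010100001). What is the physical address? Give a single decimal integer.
vaddr = 161 = 0b0010100001
Split: l1_idx=1, l2_idx=2, offset=1
L1[1] = 0
L2[0][2] = 3
paddr = 3 * 16 + 1 = 49

Answer: 49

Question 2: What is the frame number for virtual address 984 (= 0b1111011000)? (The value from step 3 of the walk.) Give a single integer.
Answer: 68

Derivation:
vaddr = 984: l1_idx=7, l2_idx=5
L1[7] = 3; L2[3][5] = 68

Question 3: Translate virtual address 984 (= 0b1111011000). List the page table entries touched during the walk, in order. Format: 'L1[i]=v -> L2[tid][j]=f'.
vaddr = 984 = 0b1111011000
Split: l1_idx=7, l2_idx=5, offset=8

Answer: L1[7]=3 -> L2[3][5]=68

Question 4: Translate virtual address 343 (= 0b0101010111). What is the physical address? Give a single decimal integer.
vaddr = 343 = 0b0101010111
Split: l1_idx=2, l2_idx=5, offset=7
L1[2] = 2
L2[2][5] = 29
paddr = 29 * 16 + 7 = 471

Answer: 471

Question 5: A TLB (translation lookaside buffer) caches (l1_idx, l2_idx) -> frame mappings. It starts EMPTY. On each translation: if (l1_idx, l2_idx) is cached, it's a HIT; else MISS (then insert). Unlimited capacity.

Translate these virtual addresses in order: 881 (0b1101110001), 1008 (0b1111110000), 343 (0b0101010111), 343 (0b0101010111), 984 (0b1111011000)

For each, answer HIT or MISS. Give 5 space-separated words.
vaddr=881: (6,7) not in TLB -> MISS, insert
vaddr=1008: (7,7) not in TLB -> MISS, insert
vaddr=343: (2,5) not in TLB -> MISS, insert
vaddr=343: (2,5) in TLB -> HIT
vaddr=984: (7,5) not in TLB -> MISS, insert

Answer: MISS MISS MISS HIT MISS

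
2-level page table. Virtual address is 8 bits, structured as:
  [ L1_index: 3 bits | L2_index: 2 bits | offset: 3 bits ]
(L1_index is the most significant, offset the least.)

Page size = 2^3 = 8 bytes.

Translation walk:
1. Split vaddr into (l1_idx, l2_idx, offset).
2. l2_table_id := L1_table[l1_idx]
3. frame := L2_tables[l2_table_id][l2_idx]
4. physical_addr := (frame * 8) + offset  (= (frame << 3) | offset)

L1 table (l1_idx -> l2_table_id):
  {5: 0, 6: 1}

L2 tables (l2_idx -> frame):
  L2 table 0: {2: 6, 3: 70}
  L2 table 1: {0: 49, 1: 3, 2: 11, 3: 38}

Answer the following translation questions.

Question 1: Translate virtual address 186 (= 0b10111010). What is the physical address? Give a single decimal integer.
Answer: 562

Derivation:
vaddr = 186 = 0b10111010
Split: l1_idx=5, l2_idx=3, offset=2
L1[5] = 0
L2[0][3] = 70
paddr = 70 * 8 + 2 = 562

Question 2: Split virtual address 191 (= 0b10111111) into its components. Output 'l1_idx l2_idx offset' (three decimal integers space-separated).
Answer: 5 3 7

Derivation:
vaddr = 191 = 0b10111111
  top 3 bits -> l1_idx = 5
  next 2 bits -> l2_idx = 3
  bottom 3 bits -> offset = 7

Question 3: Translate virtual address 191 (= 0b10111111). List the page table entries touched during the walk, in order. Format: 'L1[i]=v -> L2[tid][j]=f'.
Answer: L1[5]=0 -> L2[0][3]=70

Derivation:
vaddr = 191 = 0b10111111
Split: l1_idx=5, l2_idx=3, offset=7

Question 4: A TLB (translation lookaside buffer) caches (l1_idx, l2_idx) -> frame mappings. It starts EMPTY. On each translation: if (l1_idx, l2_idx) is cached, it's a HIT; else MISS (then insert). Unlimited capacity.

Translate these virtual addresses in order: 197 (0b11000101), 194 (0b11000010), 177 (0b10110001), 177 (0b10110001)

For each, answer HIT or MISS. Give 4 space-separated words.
Answer: MISS HIT MISS HIT

Derivation:
vaddr=197: (6,0) not in TLB -> MISS, insert
vaddr=194: (6,0) in TLB -> HIT
vaddr=177: (5,2) not in TLB -> MISS, insert
vaddr=177: (5,2) in TLB -> HIT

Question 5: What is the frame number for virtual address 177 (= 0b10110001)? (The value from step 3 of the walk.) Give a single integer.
Answer: 6

Derivation:
vaddr = 177: l1_idx=5, l2_idx=2
L1[5] = 0; L2[0][2] = 6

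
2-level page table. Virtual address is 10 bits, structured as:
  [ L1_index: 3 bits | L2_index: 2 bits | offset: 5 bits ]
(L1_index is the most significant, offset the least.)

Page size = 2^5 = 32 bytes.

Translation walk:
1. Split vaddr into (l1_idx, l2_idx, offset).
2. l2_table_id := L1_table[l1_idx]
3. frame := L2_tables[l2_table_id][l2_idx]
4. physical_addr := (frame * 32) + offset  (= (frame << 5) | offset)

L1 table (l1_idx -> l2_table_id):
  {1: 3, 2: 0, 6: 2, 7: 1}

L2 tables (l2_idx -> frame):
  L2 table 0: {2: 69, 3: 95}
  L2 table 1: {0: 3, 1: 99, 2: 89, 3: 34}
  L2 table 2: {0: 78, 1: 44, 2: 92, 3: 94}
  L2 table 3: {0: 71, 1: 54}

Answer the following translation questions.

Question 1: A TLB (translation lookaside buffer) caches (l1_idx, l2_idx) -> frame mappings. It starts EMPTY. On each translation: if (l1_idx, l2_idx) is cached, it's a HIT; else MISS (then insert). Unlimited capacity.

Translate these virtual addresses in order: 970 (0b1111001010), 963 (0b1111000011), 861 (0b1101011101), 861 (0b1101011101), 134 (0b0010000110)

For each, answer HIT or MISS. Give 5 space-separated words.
vaddr=970: (7,2) not in TLB -> MISS, insert
vaddr=963: (7,2) in TLB -> HIT
vaddr=861: (6,2) not in TLB -> MISS, insert
vaddr=861: (6,2) in TLB -> HIT
vaddr=134: (1,0) not in TLB -> MISS, insert

Answer: MISS HIT MISS HIT MISS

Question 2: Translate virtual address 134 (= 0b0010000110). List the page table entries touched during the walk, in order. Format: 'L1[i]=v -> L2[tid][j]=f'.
vaddr = 134 = 0b0010000110
Split: l1_idx=1, l2_idx=0, offset=6

Answer: L1[1]=3 -> L2[3][0]=71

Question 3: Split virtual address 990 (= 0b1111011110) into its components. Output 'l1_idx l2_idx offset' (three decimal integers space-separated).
Answer: 7 2 30

Derivation:
vaddr = 990 = 0b1111011110
  top 3 bits -> l1_idx = 7
  next 2 bits -> l2_idx = 2
  bottom 5 bits -> offset = 30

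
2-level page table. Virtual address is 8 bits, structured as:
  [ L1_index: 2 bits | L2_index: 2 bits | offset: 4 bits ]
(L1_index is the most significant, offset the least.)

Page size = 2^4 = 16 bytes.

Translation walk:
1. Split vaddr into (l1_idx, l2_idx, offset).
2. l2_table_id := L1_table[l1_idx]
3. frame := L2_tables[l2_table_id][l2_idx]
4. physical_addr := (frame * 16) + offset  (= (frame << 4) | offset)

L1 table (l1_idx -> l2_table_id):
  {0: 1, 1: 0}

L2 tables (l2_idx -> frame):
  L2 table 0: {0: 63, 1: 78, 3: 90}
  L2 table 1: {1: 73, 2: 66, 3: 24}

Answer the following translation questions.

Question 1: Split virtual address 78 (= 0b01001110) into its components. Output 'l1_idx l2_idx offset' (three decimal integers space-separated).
vaddr = 78 = 0b01001110
  top 2 bits -> l1_idx = 1
  next 2 bits -> l2_idx = 0
  bottom 4 bits -> offset = 14

Answer: 1 0 14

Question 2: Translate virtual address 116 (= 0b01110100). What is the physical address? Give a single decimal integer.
vaddr = 116 = 0b01110100
Split: l1_idx=1, l2_idx=3, offset=4
L1[1] = 0
L2[0][3] = 90
paddr = 90 * 16 + 4 = 1444

Answer: 1444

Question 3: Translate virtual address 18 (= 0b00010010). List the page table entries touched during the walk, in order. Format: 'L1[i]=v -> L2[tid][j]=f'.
Answer: L1[0]=1 -> L2[1][1]=73

Derivation:
vaddr = 18 = 0b00010010
Split: l1_idx=0, l2_idx=1, offset=2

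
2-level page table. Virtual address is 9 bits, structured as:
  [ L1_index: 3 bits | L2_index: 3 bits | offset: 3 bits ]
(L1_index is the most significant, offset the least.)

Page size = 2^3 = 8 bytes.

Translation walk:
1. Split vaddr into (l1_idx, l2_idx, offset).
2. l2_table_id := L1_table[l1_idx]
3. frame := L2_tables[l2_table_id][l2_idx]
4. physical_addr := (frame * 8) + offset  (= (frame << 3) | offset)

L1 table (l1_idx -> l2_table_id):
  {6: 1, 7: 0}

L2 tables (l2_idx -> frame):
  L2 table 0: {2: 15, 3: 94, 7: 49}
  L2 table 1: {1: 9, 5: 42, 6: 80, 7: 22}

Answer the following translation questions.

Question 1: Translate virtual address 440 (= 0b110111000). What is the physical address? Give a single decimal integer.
Answer: 176

Derivation:
vaddr = 440 = 0b110111000
Split: l1_idx=6, l2_idx=7, offset=0
L1[6] = 1
L2[1][7] = 22
paddr = 22 * 8 + 0 = 176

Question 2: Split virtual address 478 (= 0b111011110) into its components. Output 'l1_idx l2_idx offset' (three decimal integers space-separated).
Answer: 7 3 6

Derivation:
vaddr = 478 = 0b111011110
  top 3 bits -> l1_idx = 7
  next 3 bits -> l2_idx = 3
  bottom 3 bits -> offset = 6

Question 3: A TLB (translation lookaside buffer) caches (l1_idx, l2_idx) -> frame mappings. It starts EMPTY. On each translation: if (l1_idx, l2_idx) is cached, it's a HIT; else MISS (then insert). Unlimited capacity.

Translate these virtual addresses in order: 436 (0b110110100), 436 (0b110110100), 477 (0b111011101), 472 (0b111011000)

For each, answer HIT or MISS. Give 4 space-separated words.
Answer: MISS HIT MISS HIT

Derivation:
vaddr=436: (6,6) not in TLB -> MISS, insert
vaddr=436: (6,6) in TLB -> HIT
vaddr=477: (7,3) not in TLB -> MISS, insert
vaddr=472: (7,3) in TLB -> HIT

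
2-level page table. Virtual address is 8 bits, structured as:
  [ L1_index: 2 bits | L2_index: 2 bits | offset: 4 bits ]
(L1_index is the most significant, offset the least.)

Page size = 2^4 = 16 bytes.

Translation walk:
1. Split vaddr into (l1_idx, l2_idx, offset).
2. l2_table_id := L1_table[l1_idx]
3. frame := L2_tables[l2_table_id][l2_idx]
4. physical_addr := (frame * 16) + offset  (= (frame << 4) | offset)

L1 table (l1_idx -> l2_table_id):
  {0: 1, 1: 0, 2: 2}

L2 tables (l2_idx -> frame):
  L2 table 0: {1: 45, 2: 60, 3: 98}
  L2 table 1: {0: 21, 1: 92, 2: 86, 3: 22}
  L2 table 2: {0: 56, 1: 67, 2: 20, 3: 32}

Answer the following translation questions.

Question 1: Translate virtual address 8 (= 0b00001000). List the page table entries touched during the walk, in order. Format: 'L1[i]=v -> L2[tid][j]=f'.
Answer: L1[0]=1 -> L2[1][0]=21

Derivation:
vaddr = 8 = 0b00001000
Split: l1_idx=0, l2_idx=0, offset=8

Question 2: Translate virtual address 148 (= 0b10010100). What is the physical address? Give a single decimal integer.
Answer: 1076

Derivation:
vaddr = 148 = 0b10010100
Split: l1_idx=2, l2_idx=1, offset=4
L1[2] = 2
L2[2][1] = 67
paddr = 67 * 16 + 4 = 1076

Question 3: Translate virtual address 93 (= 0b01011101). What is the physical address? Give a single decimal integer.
Answer: 733

Derivation:
vaddr = 93 = 0b01011101
Split: l1_idx=1, l2_idx=1, offset=13
L1[1] = 0
L2[0][1] = 45
paddr = 45 * 16 + 13 = 733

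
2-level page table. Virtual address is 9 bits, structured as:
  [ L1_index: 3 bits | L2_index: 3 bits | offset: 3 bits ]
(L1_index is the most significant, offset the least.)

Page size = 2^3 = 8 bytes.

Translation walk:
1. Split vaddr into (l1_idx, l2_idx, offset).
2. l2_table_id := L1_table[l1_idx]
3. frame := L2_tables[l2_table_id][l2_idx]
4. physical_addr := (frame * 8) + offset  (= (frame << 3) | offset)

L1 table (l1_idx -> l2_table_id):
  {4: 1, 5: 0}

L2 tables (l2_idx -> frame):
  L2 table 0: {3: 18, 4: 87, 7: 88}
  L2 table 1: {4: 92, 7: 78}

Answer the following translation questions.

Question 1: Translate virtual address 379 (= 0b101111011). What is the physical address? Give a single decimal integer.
Answer: 707

Derivation:
vaddr = 379 = 0b101111011
Split: l1_idx=5, l2_idx=7, offset=3
L1[5] = 0
L2[0][7] = 88
paddr = 88 * 8 + 3 = 707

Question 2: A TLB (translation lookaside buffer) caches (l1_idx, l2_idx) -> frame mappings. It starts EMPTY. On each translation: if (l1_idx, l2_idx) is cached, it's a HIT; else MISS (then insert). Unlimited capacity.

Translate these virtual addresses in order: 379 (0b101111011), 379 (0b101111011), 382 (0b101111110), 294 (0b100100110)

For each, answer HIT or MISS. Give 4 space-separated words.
Answer: MISS HIT HIT MISS

Derivation:
vaddr=379: (5,7) not in TLB -> MISS, insert
vaddr=379: (5,7) in TLB -> HIT
vaddr=382: (5,7) in TLB -> HIT
vaddr=294: (4,4) not in TLB -> MISS, insert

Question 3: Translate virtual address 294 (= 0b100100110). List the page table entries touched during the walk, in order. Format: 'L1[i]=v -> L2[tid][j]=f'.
vaddr = 294 = 0b100100110
Split: l1_idx=4, l2_idx=4, offset=6

Answer: L1[4]=1 -> L2[1][4]=92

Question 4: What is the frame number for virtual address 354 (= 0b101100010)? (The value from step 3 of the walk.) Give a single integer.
vaddr = 354: l1_idx=5, l2_idx=4
L1[5] = 0; L2[0][4] = 87

Answer: 87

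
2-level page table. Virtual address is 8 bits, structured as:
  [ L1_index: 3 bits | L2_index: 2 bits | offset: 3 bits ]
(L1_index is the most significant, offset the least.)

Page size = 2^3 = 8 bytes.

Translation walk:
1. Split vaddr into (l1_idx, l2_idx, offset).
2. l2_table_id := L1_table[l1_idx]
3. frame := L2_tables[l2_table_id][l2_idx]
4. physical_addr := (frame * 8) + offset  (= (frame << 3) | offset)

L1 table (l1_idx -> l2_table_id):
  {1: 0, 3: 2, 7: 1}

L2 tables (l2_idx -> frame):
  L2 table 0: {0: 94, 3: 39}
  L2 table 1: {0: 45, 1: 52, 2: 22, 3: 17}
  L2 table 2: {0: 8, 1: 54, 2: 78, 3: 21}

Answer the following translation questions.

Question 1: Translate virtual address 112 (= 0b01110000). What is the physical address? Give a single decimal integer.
Answer: 624

Derivation:
vaddr = 112 = 0b01110000
Split: l1_idx=3, l2_idx=2, offset=0
L1[3] = 2
L2[2][2] = 78
paddr = 78 * 8 + 0 = 624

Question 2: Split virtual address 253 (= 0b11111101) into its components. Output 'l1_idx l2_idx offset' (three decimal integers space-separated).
Answer: 7 3 5

Derivation:
vaddr = 253 = 0b11111101
  top 3 bits -> l1_idx = 7
  next 2 bits -> l2_idx = 3
  bottom 3 bits -> offset = 5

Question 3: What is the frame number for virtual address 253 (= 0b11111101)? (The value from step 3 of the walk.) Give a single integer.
vaddr = 253: l1_idx=7, l2_idx=3
L1[7] = 1; L2[1][3] = 17

Answer: 17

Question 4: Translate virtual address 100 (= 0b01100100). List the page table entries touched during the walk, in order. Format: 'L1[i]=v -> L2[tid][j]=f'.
Answer: L1[3]=2 -> L2[2][0]=8

Derivation:
vaddr = 100 = 0b01100100
Split: l1_idx=3, l2_idx=0, offset=4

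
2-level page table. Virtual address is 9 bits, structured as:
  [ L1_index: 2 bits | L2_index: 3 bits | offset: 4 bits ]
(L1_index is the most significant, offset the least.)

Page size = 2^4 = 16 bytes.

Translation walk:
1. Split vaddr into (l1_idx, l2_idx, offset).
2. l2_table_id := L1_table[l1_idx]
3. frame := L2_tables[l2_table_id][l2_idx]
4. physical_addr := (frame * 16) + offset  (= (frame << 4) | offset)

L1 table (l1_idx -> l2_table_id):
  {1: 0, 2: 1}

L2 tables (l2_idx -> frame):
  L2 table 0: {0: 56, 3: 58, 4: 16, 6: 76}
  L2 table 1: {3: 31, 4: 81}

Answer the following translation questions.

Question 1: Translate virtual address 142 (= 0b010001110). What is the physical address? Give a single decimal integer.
Answer: 910

Derivation:
vaddr = 142 = 0b010001110
Split: l1_idx=1, l2_idx=0, offset=14
L1[1] = 0
L2[0][0] = 56
paddr = 56 * 16 + 14 = 910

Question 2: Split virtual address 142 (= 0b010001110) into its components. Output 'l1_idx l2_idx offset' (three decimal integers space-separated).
Answer: 1 0 14

Derivation:
vaddr = 142 = 0b010001110
  top 2 bits -> l1_idx = 1
  next 3 bits -> l2_idx = 0
  bottom 4 bits -> offset = 14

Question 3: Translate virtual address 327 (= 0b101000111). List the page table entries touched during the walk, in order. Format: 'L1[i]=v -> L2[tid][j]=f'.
vaddr = 327 = 0b101000111
Split: l1_idx=2, l2_idx=4, offset=7

Answer: L1[2]=1 -> L2[1][4]=81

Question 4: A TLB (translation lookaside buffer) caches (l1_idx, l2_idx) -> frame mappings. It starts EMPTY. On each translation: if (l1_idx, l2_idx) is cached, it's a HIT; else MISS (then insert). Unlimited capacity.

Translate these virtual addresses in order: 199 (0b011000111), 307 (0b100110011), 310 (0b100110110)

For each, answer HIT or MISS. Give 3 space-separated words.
vaddr=199: (1,4) not in TLB -> MISS, insert
vaddr=307: (2,3) not in TLB -> MISS, insert
vaddr=310: (2,3) in TLB -> HIT

Answer: MISS MISS HIT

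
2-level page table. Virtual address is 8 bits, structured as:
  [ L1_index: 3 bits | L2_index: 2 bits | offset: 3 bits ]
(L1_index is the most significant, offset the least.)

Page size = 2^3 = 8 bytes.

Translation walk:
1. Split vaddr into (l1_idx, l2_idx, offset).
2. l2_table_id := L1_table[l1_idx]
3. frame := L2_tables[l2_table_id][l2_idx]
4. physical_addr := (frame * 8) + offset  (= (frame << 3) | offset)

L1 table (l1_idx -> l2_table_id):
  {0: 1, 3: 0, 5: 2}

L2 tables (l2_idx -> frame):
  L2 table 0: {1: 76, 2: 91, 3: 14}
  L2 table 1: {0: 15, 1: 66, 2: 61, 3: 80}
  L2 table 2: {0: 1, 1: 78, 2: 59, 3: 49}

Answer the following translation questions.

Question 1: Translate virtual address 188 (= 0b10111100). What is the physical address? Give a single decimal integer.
vaddr = 188 = 0b10111100
Split: l1_idx=5, l2_idx=3, offset=4
L1[5] = 2
L2[2][3] = 49
paddr = 49 * 8 + 4 = 396

Answer: 396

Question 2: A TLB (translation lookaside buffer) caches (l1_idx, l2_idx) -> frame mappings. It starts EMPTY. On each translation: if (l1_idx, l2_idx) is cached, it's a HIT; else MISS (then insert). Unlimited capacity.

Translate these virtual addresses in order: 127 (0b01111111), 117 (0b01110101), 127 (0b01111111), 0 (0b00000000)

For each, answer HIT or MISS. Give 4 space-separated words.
vaddr=127: (3,3) not in TLB -> MISS, insert
vaddr=117: (3,2) not in TLB -> MISS, insert
vaddr=127: (3,3) in TLB -> HIT
vaddr=0: (0,0) not in TLB -> MISS, insert

Answer: MISS MISS HIT MISS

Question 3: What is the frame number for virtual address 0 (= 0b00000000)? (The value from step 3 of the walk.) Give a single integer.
Answer: 15

Derivation:
vaddr = 0: l1_idx=0, l2_idx=0
L1[0] = 1; L2[1][0] = 15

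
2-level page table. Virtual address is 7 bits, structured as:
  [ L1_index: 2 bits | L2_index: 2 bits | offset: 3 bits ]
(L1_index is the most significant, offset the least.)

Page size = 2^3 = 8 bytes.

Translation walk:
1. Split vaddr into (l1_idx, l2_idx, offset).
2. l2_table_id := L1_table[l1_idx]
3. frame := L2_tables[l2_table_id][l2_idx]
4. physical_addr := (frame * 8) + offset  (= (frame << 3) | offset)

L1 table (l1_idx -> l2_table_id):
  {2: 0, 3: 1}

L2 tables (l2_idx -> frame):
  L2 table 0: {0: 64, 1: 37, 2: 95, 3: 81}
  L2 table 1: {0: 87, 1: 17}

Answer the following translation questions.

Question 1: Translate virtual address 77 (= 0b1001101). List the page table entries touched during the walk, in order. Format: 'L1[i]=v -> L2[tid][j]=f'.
vaddr = 77 = 0b1001101
Split: l1_idx=2, l2_idx=1, offset=5

Answer: L1[2]=0 -> L2[0][1]=37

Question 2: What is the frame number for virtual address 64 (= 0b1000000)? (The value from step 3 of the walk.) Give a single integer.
Answer: 64

Derivation:
vaddr = 64: l1_idx=2, l2_idx=0
L1[2] = 0; L2[0][0] = 64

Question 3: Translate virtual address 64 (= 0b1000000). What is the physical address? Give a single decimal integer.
Answer: 512

Derivation:
vaddr = 64 = 0b1000000
Split: l1_idx=2, l2_idx=0, offset=0
L1[2] = 0
L2[0][0] = 64
paddr = 64 * 8 + 0 = 512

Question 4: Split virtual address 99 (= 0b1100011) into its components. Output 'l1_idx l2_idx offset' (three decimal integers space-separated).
vaddr = 99 = 0b1100011
  top 2 bits -> l1_idx = 3
  next 2 bits -> l2_idx = 0
  bottom 3 bits -> offset = 3

Answer: 3 0 3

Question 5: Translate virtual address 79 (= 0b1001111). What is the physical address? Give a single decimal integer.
vaddr = 79 = 0b1001111
Split: l1_idx=2, l2_idx=1, offset=7
L1[2] = 0
L2[0][1] = 37
paddr = 37 * 8 + 7 = 303

Answer: 303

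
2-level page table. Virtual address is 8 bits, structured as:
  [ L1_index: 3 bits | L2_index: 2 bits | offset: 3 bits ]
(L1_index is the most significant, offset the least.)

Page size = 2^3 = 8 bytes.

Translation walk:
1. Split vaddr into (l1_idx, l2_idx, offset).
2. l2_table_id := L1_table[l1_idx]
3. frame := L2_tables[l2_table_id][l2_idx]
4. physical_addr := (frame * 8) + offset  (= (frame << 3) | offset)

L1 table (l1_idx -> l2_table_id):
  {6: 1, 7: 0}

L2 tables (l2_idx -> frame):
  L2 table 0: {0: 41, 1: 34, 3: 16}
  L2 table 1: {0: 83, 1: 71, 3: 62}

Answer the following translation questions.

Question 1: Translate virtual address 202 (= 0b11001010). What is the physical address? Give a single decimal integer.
vaddr = 202 = 0b11001010
Split: l1_idx=6, l2_idx=1, offset=2
L1[6] = 1
L2[1][1] = 71
paddr = 71 * 8 + 2 = 570

Answer: 570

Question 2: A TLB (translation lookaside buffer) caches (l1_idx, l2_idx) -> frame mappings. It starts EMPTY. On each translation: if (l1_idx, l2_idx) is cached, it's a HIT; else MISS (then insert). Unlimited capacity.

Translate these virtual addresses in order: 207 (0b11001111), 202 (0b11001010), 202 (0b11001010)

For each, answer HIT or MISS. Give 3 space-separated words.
Answer: MISS HIT HIT

Derivation:
vaddr=207: (6,1) not in TLB -> MISS, insert
vaddr=202: (6,1) in TLB -> HIT
vaddr=202: (6,1) in TLB -> HIT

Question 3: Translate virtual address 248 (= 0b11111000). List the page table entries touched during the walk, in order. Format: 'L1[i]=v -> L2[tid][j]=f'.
vaddr = 248 = 0b11111000
Split: l1_idx=7, l2_idx=3, offset=0

Answer: L1[7]=0 -> L2[0][3]=16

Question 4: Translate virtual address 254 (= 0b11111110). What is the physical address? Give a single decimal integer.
vaddr = 254 = 0b11111110
Split: l1_idx=7, l2_idx=3, offset=6
L1[7] = 0
L2[0][3] = 16
paddr = 16 * 8 + 6 = 134

Answer: 134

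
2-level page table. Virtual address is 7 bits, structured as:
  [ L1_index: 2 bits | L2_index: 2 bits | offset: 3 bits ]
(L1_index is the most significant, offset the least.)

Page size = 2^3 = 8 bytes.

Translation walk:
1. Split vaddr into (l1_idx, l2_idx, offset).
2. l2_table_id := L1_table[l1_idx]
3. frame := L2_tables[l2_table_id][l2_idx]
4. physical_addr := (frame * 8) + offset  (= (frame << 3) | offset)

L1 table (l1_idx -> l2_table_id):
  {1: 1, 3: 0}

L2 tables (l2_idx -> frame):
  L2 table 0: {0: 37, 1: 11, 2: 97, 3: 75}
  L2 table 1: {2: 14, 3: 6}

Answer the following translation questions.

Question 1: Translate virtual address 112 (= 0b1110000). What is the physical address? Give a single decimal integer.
vaddr = 112 = 0b1110000
Split: l1_idx=3, l2_idx=2, offset=0
L1[3] = 0
L2[0][2] = 97
paddr = 97 * 8 + 0 = 776

Answer: 776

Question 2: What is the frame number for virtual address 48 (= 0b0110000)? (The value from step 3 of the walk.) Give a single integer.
Answer: 14

Derivation:
vaddr = 48: l1_idx=1, l2_idx=2
L1[1] = 1; L2[1][2] = 14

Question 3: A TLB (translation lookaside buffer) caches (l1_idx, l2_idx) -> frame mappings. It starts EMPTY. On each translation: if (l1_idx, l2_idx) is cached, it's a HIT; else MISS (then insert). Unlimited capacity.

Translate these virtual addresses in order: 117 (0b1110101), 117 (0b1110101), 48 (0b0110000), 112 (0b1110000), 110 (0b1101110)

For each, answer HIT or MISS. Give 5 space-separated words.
vaddr=117: (3,2) not in TLB -> MISS, insert
vaddr=117: (3,2) in TLB -> HIT
vaddr=48: (1,2) not in TLB -> MISS, insert
vaddr=112: (3,2) in TLB -> HIT
vaddr=110: (3,1) not in TLB -> MISS, insert

Answer: MISS HIT MISS HIT MISS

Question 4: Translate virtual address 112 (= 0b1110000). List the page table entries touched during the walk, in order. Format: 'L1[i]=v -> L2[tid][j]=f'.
vaddr = 112 = 0b1110000
Split: l1_idx=3, l2_idx=2, offset=0

Answer: L1[3]=0 -> L2[0][2]=97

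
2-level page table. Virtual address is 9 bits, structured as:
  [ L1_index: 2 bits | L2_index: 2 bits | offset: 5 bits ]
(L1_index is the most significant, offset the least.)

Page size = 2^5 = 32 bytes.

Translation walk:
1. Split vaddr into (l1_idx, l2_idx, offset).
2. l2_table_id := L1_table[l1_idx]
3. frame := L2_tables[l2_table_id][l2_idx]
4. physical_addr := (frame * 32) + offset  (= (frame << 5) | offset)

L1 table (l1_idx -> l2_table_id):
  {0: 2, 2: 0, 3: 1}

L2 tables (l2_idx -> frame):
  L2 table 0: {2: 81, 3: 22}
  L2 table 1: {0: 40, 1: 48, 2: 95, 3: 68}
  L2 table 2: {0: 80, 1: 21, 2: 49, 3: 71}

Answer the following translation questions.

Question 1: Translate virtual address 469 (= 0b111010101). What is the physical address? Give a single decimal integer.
Answer: 3061

Derivation:
vaddr = 469 = 0b111010101
Split: l1_idx=3, l2_idx=2, offset=21
L1[3] = 1
L2[1][2] = 95
paddr = 95 * 32 + 21 = 3061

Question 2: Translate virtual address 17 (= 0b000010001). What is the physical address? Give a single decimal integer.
vaddr = 17 = 0b000010001
Split: l1_idx=0, l2_idx=0, offset=17
L1[0] = 2
L2[2][0] = 80
paddr = 80 * 32 + 17 = 2577

Answer: 2577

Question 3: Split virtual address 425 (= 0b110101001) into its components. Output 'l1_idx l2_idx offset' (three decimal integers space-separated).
vaddr = 425 = 0b110101001
  top 2 bits -> l1_idx = 3
  next 2 bits -> l2_idx = 1
  bottom 5 bits -> offset = 9

Answer: 3 1 9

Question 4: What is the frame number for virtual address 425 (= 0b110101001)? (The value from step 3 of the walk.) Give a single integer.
vaddr = 425: l1_idx=3, l2_idx=1
L1[3] = 1; L2[1][1] = 48

Answer: 48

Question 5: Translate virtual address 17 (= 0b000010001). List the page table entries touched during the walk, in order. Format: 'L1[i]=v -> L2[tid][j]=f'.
vaddr = 17 = 0b000010001
Split: l1_idx=0, l2_idx=0, offset=17

Answer: L1[0]=2 -> L2[2][0]=80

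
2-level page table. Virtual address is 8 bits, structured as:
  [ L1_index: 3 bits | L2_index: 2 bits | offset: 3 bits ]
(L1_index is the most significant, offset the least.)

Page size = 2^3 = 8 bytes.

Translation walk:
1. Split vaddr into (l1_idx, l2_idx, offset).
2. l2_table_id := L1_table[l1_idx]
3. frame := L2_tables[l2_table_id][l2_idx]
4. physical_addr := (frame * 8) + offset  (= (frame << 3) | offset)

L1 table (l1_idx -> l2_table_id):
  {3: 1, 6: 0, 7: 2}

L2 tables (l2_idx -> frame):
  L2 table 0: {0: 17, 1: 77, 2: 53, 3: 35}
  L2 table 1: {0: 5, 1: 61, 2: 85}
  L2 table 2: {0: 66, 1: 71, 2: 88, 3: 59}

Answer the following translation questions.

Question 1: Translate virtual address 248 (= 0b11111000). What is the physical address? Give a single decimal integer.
Answer: 472

Derivation:
vaddr = 248 = 0b11111000
Split: l1_idx=7, l2_idx=3, offset=0
L1[7] = 2
L2[2][3] = 59
paddr = 59 * 8 + 0 = 472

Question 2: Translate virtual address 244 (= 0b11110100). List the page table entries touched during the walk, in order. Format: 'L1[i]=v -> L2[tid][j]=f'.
vaddr = 244 = 0b11110100
Split: l1_idx=7, l2_idx=2, offset=4

Answer: L1[7]=2 -> L2[2][2]=88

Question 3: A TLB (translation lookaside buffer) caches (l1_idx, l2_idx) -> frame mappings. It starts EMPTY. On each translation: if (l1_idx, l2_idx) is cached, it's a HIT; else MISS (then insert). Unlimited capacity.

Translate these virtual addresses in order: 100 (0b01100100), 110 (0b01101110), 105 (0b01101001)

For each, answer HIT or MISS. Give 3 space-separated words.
vaddr=100: (3,0) not in TLB -> MISS, insert
vaddr=110: (3,1) not in TLB -> MISS, insert
vaddr=105: (3,1) in TLB -> HIT

Answer: MISS MISS HIT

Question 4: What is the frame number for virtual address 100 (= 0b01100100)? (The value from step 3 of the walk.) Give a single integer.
vaddr = 100: l1_idx=3, l2_idx=0
L1[3] = 1; L2[1][0] = 5

Answer: 5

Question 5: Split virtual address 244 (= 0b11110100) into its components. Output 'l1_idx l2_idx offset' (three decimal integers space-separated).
Answer: 7 2 4

Derivation:
vaddr = 244 = 0b11110100
  top 3 bits -> l1_idx = 7
  next 2 bits -> l2_idx = 2
  bottom 3 bits -> offset = 4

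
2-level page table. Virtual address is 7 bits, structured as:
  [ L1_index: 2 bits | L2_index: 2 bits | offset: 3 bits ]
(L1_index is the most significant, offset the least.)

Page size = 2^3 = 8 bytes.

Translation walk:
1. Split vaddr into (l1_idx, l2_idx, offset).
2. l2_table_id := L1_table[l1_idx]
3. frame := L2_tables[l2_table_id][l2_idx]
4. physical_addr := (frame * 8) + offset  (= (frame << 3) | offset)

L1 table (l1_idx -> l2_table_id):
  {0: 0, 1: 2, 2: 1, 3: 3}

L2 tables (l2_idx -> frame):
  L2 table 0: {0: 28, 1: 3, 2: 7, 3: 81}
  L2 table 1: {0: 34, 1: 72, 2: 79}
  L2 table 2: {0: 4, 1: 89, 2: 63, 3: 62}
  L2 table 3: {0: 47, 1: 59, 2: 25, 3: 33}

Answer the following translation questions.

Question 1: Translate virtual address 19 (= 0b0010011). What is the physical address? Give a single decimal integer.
vaddr = 19 = 0b0010011
Split: l1_idx=0, l2_idx=2, offset=3
L1[0] = 0
L2[0][2] = 7
paddr = 7 * 8 + 3 = 59

Answer: 59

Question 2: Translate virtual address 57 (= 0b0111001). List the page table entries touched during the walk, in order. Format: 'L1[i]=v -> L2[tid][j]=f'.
vaddr = 57 = 0b0111001
Split: l1_idx=1, l2_idx=3, offset=1

Answer: L1[1]=2 -> L2[2][3]=62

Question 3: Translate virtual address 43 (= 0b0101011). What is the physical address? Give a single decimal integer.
Answer: 715

Derivation:
vaddr = 43 = 0b0101011
Split: l1_idx=1, l2_idx=1, offset=3
L1[1] = 2
L2[2][1] = 89
paddr = 89 * 8 + 3 = 715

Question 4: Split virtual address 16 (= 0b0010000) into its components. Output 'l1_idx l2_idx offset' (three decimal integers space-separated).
Answer: 0 2 0

Derivation:
vaddr = 16 = 0b0010000
  top 2 bits -> l1_idx = 0
  next 2 bits -> l2_idx = 2
  bottom 3 bits -> offset = 0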